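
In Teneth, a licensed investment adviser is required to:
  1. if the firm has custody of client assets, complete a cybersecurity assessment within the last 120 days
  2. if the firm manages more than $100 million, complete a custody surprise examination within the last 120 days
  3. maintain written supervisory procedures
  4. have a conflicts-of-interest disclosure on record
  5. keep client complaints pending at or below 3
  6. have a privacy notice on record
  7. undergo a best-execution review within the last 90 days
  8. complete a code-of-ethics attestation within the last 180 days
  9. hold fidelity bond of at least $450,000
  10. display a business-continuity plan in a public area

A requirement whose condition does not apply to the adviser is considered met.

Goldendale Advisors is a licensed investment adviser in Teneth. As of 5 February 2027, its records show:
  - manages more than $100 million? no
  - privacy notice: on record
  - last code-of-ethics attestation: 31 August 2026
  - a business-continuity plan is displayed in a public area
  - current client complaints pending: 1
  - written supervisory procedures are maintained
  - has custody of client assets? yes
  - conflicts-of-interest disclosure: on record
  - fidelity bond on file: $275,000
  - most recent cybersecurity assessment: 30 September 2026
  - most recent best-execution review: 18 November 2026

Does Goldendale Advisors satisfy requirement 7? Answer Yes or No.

7. best-execution review 79 days ago vs limit 90 → met

Yes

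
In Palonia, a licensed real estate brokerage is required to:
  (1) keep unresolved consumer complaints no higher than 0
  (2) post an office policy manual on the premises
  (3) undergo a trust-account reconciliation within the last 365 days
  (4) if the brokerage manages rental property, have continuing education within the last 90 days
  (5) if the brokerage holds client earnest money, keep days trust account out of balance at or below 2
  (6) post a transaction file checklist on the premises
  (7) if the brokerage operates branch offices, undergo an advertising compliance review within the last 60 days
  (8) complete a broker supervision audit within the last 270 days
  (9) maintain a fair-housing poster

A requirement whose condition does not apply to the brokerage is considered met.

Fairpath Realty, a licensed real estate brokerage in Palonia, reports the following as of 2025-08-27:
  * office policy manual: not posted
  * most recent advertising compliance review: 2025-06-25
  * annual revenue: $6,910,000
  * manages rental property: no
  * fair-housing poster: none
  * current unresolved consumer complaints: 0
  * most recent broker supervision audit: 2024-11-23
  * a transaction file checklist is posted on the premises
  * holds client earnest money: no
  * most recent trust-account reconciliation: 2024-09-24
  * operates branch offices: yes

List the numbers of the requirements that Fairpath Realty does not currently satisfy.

1. unresolved consumer complaints 0 ≤ 0 → met
2. office policy manual absent → not met
3. trust-account reconciliation 337 days ago vs limit 365 → met
4. condition 'manages rental property' does not hold → requirement n/a → met
5. condition 'holds client earnest money' does not hold → requirement n/a → met
6. transaction file checklist present → met
7. condition 'operates branch offices' holds; advertising compliance review 63 days ago vs limit 60 → not met
8. broker supervision audit 277 days ago vs limit 270 → not met
9. fair-housing poster absent → not met
Not met: 2, 7, 8, 9

2, 7, 8, 9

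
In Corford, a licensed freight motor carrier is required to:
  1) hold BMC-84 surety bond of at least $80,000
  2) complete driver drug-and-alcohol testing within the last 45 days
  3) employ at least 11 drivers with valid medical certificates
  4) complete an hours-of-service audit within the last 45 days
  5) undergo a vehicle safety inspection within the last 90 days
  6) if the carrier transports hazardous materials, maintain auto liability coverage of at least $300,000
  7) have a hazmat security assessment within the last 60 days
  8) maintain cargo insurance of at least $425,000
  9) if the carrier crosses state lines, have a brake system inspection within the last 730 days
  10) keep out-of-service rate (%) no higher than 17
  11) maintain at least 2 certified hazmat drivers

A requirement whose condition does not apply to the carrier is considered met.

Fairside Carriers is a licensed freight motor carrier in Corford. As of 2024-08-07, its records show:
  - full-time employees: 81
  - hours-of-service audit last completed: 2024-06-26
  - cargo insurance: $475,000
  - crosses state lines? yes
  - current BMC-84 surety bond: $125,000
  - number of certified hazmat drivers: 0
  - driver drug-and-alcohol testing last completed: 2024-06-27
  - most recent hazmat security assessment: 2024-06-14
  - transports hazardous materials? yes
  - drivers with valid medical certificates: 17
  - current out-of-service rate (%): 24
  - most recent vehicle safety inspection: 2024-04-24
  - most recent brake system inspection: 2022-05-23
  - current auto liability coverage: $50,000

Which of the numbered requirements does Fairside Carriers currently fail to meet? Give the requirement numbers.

1. BMC-84 surety bond $125,000 ≥ $80,000 → met
2. driver drug-and-alcohol testing 41 days ago vs limit 45 → met
3. drivers with valid medical certificates 17 ≥ 11 → met
4. hours-of-service audit 42 days ago vs limit 45 → met
5. vehicle safety inspection 105 days ago vs limit 90 → not met
6. condition 'transports hazardous materials' holds; auto liability coverage $50,000 < $300,000 → not met
7. hazmat security assessment 54 days ago vs limit 60 → met
8. cargo insurance $475,000 ≥ $425,000 → met
9. condition 'crosses state lines' holds; brake system inspection 807 days ago vs limit 730 → not met
10. out-of-service rate (%) 24 > 17 → not met
11. certified hazmat drivers 0 < 2 → not met
Not met: 5, 6, 9, 10, 11

5, 6, 9, 10, 11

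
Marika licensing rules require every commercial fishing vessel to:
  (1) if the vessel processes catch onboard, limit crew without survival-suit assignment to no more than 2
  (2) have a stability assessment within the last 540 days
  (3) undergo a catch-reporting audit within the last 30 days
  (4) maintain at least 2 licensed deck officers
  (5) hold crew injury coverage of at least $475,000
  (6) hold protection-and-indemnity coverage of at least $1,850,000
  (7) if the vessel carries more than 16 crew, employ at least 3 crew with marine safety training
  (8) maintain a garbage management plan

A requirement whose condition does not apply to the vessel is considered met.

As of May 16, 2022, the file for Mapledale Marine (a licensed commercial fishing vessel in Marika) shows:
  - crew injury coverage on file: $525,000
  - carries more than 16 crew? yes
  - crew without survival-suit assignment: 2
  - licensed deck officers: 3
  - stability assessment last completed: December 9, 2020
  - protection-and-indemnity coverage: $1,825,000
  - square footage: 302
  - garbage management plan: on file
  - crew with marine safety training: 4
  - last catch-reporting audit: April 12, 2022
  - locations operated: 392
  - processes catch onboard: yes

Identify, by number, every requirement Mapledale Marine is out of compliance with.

1. condition 'processes catch onboard' holds; crew without survival-suit assignment 2 ≤ 2 → met
2. stability assessment 523 days ago vs limit 540 → met
3. catch-reporting audit 34 days ago vs limit 30 → not met
4. licensed deck officers 3 ≥ 2 → met
5. crew injury coverage $525,000 ≥ $475,000 → met
6. protection-and-indemnity coverage $1,825,000 < $1,850,000 → not met
7. condition 'carries more than 16 crew' holds; crew with marine safety training 4 ≥ 3 → met
8. garbage management plan present → met
Not met: 3, 6

3, 6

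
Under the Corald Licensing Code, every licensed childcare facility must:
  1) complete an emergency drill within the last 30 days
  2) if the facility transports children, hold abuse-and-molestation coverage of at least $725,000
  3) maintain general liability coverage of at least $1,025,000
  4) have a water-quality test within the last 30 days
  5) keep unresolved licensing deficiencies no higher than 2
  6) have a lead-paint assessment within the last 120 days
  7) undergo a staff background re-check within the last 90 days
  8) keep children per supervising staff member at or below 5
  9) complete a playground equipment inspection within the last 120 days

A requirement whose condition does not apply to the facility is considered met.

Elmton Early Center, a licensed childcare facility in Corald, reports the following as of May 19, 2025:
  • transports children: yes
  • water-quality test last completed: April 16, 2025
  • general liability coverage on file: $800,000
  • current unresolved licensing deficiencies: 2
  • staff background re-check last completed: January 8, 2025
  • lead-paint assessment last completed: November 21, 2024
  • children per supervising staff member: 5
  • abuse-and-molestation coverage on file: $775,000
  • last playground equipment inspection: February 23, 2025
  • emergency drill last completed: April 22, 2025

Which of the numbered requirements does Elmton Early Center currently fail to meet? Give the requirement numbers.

3, 4, 6, 7

1. emergency drill 27 days ago vs limit 30 → met
2. condition 'transports children' holds; abuse-and-molestation coverage $775,000 ≥ $725,000 → met
3. general liability coverage $800,000 < $1,025,000 → not met
4. water-quality test 33 days ago vs limit 30 → not met
5. unresolved licensing deficiencies 2 ≤ 2 → met
6. lead-paint assessment 179 days ago vs limit 120 → not met
7. staff background re-check 131 days ago vs limit 90 → not met
8. children per supervising staff member 5 ≤ 5 → met
9. playground equipment inspection 85 days ago vs limit 120 → met
Not met: 3, 4, 6, 7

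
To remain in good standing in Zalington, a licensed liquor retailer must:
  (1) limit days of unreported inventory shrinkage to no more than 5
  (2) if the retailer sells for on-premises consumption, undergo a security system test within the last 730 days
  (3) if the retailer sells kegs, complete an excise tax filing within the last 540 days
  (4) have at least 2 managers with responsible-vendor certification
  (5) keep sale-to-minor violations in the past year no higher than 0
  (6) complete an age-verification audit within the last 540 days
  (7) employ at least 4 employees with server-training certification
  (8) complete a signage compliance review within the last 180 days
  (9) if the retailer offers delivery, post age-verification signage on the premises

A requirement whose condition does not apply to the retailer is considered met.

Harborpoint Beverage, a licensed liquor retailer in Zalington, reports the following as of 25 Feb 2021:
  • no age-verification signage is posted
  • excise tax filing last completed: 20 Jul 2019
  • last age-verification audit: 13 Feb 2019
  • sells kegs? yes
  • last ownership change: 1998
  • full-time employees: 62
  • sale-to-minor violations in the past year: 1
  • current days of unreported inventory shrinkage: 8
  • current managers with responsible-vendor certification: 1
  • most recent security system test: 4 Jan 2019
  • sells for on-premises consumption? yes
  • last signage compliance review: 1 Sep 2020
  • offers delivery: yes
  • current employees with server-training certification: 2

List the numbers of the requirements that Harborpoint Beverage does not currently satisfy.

1, 2, 3, 4, 5, 6, 7, 9

1. days of unreported inventory shrinkage 8 > 5 → not met
2. condition 'sells for on-premises consumption' holds; security system test 783 days ago vs limit 730 → not met
3. condition 'sells kegs' holds; excise tax filing 586 days ago vs limit 540 → not met
4. managers with responsible-vendor certification 1 < 2 → not met
5. sale-to-minor violations in the past year 1 > 0 → not met
6. age-verification audit 743 days ago vs limit 540 → not met
7. employees with server-training certification 2 < 4 → not met
8. signage compliance review 177 days ago vs limit 180 → met
9. condition 'offers delivery' holds; age-verification signage absent → not met
Not met: 1, 2, 3, 4, 5, 6, 7, 9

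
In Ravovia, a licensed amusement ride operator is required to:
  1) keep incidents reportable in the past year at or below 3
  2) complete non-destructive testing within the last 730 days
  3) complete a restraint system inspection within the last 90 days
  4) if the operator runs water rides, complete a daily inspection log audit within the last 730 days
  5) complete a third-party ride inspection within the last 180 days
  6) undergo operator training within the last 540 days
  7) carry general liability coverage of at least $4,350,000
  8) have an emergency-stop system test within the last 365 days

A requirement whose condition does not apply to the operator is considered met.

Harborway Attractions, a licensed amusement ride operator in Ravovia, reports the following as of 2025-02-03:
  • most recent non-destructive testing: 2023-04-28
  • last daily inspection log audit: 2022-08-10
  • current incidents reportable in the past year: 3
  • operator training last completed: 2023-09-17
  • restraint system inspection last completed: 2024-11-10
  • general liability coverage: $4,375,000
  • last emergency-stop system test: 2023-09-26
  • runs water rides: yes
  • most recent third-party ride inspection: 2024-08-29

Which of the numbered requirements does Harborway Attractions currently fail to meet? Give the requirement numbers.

1. incidents reportable in the past year 3 ≤ 3 → met
2. non-destructive testing 647 days ago vs limit 730 → met
3. restraint system inspection 85 days ago vs limit 90 → met
4. condition 'runs water rides' holds; daily inspection log audit 908 days ago vs limit 730 → not met
5. third-party ride inspection 158 days ago vs limit 180 → met
6. operator training 505 days ago vs limit 540 → met
7. general liability coverage $4,375,000 ≥ $4,350,000 → met
8. emergency-stop system test 496 days ago vs limit 365 → not met
Not met: 4, 8

4, 8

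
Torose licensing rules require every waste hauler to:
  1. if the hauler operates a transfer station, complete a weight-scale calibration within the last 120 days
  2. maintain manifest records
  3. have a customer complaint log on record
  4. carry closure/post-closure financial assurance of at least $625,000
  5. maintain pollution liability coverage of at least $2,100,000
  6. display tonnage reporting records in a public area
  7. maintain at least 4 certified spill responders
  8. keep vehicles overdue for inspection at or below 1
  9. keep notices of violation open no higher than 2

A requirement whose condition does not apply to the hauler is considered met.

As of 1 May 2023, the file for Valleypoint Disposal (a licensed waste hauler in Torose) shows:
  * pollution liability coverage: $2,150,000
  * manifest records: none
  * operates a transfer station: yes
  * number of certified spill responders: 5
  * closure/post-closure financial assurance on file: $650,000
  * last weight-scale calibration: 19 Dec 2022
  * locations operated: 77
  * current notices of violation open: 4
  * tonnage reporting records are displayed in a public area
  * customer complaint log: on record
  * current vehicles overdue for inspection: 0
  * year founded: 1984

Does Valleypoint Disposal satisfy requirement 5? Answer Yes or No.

Yes

5. pollution liability coverage $2,150,000 ≥ $2,100,000 → met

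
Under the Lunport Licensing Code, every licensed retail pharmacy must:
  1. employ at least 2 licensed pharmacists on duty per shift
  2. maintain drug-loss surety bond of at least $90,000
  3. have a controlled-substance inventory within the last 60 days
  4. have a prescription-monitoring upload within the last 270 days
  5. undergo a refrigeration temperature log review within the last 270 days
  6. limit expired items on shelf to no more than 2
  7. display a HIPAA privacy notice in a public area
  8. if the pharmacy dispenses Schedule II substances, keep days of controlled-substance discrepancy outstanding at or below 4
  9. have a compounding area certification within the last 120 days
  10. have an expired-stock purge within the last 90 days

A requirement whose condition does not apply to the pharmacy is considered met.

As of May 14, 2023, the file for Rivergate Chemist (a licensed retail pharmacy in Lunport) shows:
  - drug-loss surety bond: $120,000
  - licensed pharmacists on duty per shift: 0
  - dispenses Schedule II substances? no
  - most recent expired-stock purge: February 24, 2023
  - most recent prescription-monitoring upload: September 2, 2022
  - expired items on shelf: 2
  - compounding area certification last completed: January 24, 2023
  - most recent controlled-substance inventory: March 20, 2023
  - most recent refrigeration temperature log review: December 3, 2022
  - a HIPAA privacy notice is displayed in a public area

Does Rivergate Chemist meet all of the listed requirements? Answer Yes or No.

1. licensed pharmacists on duty per shift 0 < 2 → not met
2. drug-loss surety bond $120,000 ≥ $90,000 → met
3. controlled-substance inventory 55 days ago vs limit 60 → met
4. prescription-monitoring upload 254 days ago vs limit 270 → met
5. refrigeration temperature log review 162 days ago vs limit 270 → met
6. expired items on shelf 2 ≤ 2 → met
7. HIPAA privacy notice present → met
8. condition 'dispenses Schedule II substances' does not hold → requirement n/a → met
9. compounding area certification 110 days ago vs limit 120 → met
10. expired-stock purge 79 days ago vs limit 90 → met
Not met: 1

No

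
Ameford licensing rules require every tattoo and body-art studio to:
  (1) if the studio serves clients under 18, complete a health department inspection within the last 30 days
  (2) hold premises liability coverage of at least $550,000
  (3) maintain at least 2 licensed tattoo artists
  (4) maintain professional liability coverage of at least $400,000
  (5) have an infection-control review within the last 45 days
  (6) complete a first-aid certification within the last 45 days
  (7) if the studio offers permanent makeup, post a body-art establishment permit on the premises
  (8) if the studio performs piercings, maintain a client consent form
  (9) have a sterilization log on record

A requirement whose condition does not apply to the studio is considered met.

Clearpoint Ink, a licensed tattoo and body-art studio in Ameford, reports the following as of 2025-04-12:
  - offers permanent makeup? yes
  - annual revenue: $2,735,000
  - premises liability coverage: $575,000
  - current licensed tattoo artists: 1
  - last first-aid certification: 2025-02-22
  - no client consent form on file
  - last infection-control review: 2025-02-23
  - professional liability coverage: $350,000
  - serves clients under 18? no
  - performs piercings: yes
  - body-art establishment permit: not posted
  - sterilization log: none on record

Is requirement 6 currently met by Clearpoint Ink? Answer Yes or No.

No

6. first-aid certification 49 days ago vs limit 45 → not met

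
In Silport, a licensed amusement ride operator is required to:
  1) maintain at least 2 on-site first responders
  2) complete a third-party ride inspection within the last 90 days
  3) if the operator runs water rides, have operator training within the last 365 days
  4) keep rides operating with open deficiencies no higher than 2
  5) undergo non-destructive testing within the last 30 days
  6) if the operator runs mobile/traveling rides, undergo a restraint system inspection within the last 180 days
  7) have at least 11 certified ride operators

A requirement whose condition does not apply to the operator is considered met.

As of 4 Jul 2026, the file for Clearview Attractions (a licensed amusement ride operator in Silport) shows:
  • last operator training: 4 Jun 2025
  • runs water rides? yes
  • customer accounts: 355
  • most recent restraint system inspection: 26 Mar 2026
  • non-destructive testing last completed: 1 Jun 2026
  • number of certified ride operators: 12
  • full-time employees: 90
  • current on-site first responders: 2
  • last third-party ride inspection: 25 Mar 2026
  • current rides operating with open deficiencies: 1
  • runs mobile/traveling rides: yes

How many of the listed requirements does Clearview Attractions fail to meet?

3

1. on-site first responders 2 ≥ 2 → met
2. third-party ride inspection 101 days ago vs limit 90 → not met
3. condition 'runs water rides' holds; operator training 395 days ago vs limit 365 → not met
4. rides operating with open deficiencies 1 ≤ 2 → met
5. non-destructive testing 33 days ago vs limit 30 → not met
6. condition 'runs mobile/traveling rides' holds; restraint system inspection 100 days ago vs limit 180 → met
7. certified ride operators 12 ≥ 11 → met
Not met: 3 of 7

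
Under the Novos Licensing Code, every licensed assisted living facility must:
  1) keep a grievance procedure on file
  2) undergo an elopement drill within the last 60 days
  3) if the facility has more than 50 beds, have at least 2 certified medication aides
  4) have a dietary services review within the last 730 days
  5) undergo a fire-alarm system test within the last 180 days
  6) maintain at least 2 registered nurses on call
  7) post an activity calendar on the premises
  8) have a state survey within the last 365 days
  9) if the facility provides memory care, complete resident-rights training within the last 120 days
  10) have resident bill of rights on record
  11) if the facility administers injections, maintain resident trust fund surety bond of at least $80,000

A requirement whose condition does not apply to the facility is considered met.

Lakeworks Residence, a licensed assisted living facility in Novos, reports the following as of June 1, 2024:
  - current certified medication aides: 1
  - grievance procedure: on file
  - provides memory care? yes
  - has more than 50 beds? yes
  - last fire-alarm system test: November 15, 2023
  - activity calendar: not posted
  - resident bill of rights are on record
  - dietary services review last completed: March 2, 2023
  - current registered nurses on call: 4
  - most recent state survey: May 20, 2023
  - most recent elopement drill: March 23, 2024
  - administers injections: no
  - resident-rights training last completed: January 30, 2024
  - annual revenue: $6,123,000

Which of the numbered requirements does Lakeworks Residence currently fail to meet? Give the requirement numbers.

1. grievance procedure present → met
2. elopement drill 70 days ago vs limit 60 → not met
3. condition 'has more than 50 beds' holds; certified medication aides 1 < 2 → not met
4. dietary services review 457 days ago vs limit 730 → met
5. fire-alarm system test 199 days ago vs limit 180 → not met
6. registered nurses on call 4 ≥ 2 → met
7. activity calendar absent → not met
8. state survey 378 days ago vs limit 365 → not met
9. condition 'provides memory care' holds; resident-rights training 123 days ago vs limit 120 → not met
10. resident bill of rights present → met
11. condition 'administers injections' does not hold → requirement n/a → met
Not met: 2, 3, 5, 7, 8, 9

2, 3, 5, 7, 8, 9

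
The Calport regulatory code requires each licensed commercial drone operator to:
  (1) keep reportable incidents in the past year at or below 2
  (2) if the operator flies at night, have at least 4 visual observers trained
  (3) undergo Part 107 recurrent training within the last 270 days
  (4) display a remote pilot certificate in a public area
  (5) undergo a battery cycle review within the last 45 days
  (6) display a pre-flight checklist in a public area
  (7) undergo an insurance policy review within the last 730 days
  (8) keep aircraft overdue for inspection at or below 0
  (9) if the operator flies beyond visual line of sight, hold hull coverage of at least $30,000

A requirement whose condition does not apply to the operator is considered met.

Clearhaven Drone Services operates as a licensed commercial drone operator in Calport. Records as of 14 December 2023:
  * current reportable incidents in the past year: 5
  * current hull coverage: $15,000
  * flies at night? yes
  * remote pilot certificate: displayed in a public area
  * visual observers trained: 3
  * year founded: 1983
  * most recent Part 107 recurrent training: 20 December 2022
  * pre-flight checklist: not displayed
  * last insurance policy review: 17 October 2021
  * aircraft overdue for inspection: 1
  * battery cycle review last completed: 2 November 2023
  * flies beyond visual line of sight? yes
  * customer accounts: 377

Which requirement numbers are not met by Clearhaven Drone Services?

1, 2, 3, 6, 7, 8, 9

1. reportable incidents in the past year 5 > 2 → not met
2. condition 'flies at night' holds; visual observers trained 3 < 4 → not met
3. Part 107 recurrent training 359 days ago vs limit 270 → not met
4. remote pilot certificate present → met
5. battery cycle review 42 days ago vs limit 45 → met
6. pre-flight checklist absent → not met
7. insurance policy review 788 days ago vs limit 730 → not met
8. aircraft overdue for inspection 1 > 0 → not met
9. condition 'flies beyond visual line of sight' holds; hull coverage $15,000 < $30,000 → not met
Not met: 1, 2, 3, 6, 7, 8, 9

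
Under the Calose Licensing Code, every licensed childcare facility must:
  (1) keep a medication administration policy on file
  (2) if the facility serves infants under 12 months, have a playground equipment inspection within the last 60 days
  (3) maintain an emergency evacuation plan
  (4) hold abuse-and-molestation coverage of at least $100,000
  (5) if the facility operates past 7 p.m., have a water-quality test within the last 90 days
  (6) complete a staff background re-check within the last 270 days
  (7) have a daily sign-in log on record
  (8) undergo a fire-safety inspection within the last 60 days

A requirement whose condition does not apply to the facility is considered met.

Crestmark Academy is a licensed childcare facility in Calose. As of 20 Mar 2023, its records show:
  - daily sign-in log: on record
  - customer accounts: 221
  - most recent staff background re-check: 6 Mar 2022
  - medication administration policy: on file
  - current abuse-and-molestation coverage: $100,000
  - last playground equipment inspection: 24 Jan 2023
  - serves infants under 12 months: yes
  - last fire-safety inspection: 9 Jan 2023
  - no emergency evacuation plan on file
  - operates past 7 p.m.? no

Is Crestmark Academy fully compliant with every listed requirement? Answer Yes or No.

No

1. medication administration policy present → met
2. condition 'serves infants under 12 months' holds; playground equipment inspection 55 days ago vs limit 60 → met
3. emergency evacuation plan absent → not met
4. abuse-and-molestation coverage $100,000 ≥ $100,000 → met
5. condition 'operates past 7 p.m.' does not hold → requirement n/a → met
6. staff background re-check 379 days ago vs limit 270 → not met
7. daily sign-in log present → met
8. fire-safety inspection 70 days ago vs limit 60 → not met
Not met: 3, 6, 8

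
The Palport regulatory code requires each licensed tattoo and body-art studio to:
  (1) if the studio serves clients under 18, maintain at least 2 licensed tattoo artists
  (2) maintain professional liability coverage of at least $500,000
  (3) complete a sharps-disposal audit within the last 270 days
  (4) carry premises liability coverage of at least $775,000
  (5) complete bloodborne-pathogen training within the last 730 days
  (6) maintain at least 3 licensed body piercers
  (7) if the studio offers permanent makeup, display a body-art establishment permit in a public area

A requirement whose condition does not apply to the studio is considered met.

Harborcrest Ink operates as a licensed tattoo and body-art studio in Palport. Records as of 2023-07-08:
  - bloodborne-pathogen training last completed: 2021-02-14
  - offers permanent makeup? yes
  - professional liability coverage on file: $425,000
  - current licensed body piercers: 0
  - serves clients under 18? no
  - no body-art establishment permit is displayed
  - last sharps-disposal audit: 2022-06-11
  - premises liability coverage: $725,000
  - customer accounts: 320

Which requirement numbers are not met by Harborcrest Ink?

1. condition 'serves clients under 18' does not hold → requirement n/a → met
2. professional liability coverage $425,000 < $500,000 → not met
3. sharps-disposal audit 392 days ago vs limit 270 → not met
4. premises liability coverage $725,000 < $775,000 → not met
5. bloodborne-pathogen training 874 days ago vs limit 730 → not met
6. licensed body piercers 0 < 3 → not met
7. condition 'offers permanent makeup' holds; body-art establishment permit absent → not met
Not met: 2, 3, 4, 5, 6, 7

2, 3, 4, 5, 6, 7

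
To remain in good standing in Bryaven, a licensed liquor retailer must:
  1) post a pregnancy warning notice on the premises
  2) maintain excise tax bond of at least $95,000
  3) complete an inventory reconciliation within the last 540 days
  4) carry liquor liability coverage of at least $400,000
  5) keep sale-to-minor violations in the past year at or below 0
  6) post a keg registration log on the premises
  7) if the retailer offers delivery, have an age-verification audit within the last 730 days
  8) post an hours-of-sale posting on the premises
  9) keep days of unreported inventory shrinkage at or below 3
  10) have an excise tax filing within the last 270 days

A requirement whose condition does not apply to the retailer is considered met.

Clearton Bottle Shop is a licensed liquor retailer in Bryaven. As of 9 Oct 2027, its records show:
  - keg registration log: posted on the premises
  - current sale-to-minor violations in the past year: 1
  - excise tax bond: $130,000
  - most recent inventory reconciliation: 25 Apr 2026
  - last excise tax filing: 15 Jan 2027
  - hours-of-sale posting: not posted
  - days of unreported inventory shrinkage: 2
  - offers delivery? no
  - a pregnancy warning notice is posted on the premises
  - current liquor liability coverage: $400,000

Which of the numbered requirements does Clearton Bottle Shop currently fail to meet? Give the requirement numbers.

1. pregnancy warning notice present → met
2. excise tax bond $130,000 ≥ $95,000 → met
3. inventory reconciliation 532 days ago vs limit 540 → met
4. liquor liability coverage $400,000 ≥ $400,000 → met
5. sale-to-minor violations in the past year 1 > 0 → not met
6. keg registration log present → met
7. condition 'offers delivery' does not hold → requirement n/a → met
8. hours-of-sale posting absent → not met
9. days of unreported inventory shrinkage 2 ≤ 3 → met
10. excise tax filing 267 days ago vs limit 270 → met
Not met: 5, 8

5, 8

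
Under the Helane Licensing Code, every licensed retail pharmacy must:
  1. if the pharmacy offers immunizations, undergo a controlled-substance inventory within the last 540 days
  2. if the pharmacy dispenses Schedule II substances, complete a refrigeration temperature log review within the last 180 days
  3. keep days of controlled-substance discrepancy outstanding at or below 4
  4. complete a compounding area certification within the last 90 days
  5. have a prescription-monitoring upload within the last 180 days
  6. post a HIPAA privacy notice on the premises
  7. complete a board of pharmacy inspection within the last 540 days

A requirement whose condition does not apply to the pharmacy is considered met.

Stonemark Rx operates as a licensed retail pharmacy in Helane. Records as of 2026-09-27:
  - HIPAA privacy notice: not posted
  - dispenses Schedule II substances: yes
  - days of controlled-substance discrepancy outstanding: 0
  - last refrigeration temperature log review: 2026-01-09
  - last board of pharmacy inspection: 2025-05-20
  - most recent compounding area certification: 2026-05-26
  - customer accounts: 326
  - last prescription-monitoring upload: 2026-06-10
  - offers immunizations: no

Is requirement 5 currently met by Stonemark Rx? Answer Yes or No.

5. prescription-monitoring upload 109 days ago vs limit 180 → met

Yes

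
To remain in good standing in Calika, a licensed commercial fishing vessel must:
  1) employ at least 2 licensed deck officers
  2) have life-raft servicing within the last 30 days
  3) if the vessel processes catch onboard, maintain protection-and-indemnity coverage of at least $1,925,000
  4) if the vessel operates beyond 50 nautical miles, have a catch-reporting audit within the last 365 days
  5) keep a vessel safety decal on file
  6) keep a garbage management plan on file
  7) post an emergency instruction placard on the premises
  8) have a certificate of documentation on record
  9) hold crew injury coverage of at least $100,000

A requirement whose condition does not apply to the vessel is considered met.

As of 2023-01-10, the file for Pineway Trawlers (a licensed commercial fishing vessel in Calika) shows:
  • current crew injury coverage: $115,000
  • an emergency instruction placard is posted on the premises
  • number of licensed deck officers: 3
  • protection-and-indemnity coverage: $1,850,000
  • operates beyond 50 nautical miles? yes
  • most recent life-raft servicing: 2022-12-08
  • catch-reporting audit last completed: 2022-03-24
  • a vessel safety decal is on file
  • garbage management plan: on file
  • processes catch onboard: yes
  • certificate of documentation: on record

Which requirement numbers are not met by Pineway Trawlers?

2, 3

1. licensed deck officers 3 ≥ 2 → met
2. life-raft servicing 33 days ago vs limit 30 → not met
3. condition 'processes catch onboard' holds; protection-and-indemnity coverage $1,850,000 < $1,925,000 → not met
4. condition 'operates beyond 50 nautical miles' holds; catch-reporting audit 292 days ago vs limit 365 → met
5. vessel safety decal present → met
6. garbage management plan present → met
7. emergency instruction placard present → met
8. certificate of documentation present → met
9. crew injury coverage $115,000 ≥ $100,000 → met
Not met: 2, 3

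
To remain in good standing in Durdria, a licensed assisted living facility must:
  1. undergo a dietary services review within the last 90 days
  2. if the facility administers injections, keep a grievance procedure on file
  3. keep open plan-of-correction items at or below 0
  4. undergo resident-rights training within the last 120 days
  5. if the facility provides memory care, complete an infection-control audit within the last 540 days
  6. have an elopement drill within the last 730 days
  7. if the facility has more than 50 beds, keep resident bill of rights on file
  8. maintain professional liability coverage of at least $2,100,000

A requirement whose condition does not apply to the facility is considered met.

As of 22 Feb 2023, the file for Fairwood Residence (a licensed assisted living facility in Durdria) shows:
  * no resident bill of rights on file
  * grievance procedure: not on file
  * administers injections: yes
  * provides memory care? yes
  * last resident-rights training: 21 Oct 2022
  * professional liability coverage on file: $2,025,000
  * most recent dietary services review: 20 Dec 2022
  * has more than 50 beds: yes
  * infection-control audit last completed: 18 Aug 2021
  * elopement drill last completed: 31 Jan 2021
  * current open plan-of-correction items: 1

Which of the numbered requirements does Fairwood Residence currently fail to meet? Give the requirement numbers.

1. dietary services review 64 days ago vs limit 90 → met
2. condition 'administers injections' holds; grievance procedure absent → not met
3. open plan-of-correction items 1 > 0 → not met
4. resident-rights training 124 days ago vs limit 120 → not met
5. condition 'provides memory care' holds; infection-control audit 553 days ago vs limit 540 → not met
6. elopement drill 752 days ago vs limit 730 → not met
7. condition 'has more than 50 beds' holds; resident bill of rights absent → not met
8. professional liability coverage $2,025,000 < $2,100,000 → not met
Not met: 2, 3, 4, 5, 6, 7, 8

2, 3, 4, 5, 6, 7, 8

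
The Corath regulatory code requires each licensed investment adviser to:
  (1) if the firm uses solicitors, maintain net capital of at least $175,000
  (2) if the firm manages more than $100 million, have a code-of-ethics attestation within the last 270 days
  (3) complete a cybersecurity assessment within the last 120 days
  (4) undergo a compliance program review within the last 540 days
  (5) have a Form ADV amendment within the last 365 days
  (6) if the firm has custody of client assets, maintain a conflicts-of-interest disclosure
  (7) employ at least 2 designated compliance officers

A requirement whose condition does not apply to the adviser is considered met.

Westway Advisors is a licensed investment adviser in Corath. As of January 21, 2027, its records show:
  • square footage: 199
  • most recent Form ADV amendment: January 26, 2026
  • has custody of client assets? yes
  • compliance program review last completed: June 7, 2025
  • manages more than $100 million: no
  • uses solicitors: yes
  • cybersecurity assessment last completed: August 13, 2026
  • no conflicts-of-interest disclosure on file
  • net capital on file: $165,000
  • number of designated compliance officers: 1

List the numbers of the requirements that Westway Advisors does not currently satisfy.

1, 3, 4, 6, 7

1. condition 'uses solicitors' holds; net capital $165,000 < $175,000 → not met
2. condition 'manages more than $100 million' does not hold → requirement n/a → met
3. cybersecurity assessment 161 days ago vs limit 120 → not met
4. compliance program review 593 days ago vs limit 540 → not met
5. Form ADV amendment 360 days ago vs limit 365 → met
6. condition 'has custody of client assets' holds; conflicts-of-interest disclosure absent → not met
7. designated compliance officers 1 < 2 → not met
Not met: 1, 3, 4, 6, 7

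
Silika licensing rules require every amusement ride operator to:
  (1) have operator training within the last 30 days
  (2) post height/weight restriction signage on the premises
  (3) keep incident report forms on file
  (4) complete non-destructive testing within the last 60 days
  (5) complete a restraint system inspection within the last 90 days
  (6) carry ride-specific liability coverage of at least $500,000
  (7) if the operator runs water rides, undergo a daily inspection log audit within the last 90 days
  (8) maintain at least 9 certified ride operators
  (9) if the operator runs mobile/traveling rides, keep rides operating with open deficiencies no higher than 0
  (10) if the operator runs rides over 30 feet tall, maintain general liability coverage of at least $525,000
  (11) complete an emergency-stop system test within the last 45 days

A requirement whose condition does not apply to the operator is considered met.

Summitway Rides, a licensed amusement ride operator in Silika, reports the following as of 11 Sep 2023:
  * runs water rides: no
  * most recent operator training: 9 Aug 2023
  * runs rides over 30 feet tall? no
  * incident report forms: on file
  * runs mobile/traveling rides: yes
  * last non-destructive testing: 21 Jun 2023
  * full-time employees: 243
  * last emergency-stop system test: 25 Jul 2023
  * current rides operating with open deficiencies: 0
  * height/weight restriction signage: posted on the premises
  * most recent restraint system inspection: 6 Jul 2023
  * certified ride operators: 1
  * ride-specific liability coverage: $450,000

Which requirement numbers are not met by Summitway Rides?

1. operator training 33 days ago vs limit 30 → not met
2. height/weight restriction signage present → met
3. incident report forms present → met
4. non-destructive testing 82 days ago vs limit 60 → not met
5. restraint system inspection 67 days ago vs limit 90 → met
6. ride-specific liability coverage $450,000 < $500,000 → not met
7. condition 'runs water rides' does not hold → requirement n/a → met
8. certified ride operators 1 < 9 → not met
9. condition 'runs mobile/traveling rides' holds; rides operating with open deficiencies 0 ≤ 0 → met
10. condition 'runs rides over 30 feet tall' does not hold → requirement n/a → met
11. emergency-stop system test 48 days ago vs limit 45 → not met
Not met: 1, 4, 6, 8, 11

1, 4, 6, 8, 11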